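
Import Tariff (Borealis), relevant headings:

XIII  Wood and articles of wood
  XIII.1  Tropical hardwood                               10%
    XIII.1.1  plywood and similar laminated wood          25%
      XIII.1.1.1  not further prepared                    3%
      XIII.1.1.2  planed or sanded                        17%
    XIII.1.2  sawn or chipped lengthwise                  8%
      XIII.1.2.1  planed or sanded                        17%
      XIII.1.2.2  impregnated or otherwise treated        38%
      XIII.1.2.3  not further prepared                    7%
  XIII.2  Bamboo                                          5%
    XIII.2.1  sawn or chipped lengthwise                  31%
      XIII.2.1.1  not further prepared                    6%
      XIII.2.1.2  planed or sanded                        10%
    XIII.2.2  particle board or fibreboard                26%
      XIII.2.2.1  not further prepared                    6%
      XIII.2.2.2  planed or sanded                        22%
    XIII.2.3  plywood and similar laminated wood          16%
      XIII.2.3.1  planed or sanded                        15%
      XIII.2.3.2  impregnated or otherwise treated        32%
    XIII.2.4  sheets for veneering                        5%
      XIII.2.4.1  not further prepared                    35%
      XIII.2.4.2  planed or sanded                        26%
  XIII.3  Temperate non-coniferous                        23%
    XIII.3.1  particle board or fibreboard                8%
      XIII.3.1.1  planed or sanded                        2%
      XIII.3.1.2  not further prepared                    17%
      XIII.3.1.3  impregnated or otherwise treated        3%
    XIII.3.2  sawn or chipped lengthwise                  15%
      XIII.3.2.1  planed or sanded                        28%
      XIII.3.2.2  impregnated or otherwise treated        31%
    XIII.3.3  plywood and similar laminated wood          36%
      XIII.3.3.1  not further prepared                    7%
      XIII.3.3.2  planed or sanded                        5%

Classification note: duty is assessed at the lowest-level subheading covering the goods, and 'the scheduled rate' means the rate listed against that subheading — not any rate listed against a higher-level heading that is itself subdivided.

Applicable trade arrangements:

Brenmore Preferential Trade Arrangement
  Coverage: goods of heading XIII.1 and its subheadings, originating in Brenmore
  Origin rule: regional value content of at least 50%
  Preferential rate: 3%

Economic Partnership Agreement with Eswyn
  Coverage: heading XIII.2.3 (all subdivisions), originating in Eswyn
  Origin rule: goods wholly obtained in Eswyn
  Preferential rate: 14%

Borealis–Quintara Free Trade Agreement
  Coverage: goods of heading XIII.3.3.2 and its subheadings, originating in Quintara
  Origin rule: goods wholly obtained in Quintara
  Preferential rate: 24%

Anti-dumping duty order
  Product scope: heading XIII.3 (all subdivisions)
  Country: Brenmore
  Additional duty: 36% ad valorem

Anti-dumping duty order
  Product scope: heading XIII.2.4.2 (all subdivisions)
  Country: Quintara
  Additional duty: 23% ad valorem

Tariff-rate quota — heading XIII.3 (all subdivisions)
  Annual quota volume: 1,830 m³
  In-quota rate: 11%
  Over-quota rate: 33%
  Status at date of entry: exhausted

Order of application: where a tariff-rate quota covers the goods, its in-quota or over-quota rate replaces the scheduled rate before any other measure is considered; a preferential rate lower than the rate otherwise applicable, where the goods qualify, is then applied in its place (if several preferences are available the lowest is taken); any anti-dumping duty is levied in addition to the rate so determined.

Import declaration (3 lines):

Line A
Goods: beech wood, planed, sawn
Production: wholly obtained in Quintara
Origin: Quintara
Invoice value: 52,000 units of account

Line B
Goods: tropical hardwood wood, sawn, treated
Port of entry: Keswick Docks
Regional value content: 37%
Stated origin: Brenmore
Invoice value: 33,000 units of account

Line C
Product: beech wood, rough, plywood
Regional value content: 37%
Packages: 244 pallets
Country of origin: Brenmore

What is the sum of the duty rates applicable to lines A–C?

140%

Line A: beech → XIII.3; sawn → XIII.3.2; planed → XIII.3.2.1. Scheduled 28%. quota on XIII.3 exhausted → over-quota 33%; Quintara agreement on XIII.3.3.2: XIII.3.2.1 not covered. → 33%.
Line B: tropical hardwood → XIII.1; sawn → XIII.1.2; treated → XIII.1.2.2. Scheduled 38%. Brenmore agreement on XIII.1: RVC < 50%. → 38%.
Line C: beech → XIII.3; plywood → XIII.3.3; rough → XIII.3.3.1. Scheduled 7%. quota on XIII.3 exhausted → over-quota 33%; Brenmore agreement on XIII.1: XIII.3.3.1 not covered; anti-dumping (Brenmore, XIII.3): +36%; total 33% + 36% = 69%. → 69%.
Sum: 33% + 38% + 69% = 140%.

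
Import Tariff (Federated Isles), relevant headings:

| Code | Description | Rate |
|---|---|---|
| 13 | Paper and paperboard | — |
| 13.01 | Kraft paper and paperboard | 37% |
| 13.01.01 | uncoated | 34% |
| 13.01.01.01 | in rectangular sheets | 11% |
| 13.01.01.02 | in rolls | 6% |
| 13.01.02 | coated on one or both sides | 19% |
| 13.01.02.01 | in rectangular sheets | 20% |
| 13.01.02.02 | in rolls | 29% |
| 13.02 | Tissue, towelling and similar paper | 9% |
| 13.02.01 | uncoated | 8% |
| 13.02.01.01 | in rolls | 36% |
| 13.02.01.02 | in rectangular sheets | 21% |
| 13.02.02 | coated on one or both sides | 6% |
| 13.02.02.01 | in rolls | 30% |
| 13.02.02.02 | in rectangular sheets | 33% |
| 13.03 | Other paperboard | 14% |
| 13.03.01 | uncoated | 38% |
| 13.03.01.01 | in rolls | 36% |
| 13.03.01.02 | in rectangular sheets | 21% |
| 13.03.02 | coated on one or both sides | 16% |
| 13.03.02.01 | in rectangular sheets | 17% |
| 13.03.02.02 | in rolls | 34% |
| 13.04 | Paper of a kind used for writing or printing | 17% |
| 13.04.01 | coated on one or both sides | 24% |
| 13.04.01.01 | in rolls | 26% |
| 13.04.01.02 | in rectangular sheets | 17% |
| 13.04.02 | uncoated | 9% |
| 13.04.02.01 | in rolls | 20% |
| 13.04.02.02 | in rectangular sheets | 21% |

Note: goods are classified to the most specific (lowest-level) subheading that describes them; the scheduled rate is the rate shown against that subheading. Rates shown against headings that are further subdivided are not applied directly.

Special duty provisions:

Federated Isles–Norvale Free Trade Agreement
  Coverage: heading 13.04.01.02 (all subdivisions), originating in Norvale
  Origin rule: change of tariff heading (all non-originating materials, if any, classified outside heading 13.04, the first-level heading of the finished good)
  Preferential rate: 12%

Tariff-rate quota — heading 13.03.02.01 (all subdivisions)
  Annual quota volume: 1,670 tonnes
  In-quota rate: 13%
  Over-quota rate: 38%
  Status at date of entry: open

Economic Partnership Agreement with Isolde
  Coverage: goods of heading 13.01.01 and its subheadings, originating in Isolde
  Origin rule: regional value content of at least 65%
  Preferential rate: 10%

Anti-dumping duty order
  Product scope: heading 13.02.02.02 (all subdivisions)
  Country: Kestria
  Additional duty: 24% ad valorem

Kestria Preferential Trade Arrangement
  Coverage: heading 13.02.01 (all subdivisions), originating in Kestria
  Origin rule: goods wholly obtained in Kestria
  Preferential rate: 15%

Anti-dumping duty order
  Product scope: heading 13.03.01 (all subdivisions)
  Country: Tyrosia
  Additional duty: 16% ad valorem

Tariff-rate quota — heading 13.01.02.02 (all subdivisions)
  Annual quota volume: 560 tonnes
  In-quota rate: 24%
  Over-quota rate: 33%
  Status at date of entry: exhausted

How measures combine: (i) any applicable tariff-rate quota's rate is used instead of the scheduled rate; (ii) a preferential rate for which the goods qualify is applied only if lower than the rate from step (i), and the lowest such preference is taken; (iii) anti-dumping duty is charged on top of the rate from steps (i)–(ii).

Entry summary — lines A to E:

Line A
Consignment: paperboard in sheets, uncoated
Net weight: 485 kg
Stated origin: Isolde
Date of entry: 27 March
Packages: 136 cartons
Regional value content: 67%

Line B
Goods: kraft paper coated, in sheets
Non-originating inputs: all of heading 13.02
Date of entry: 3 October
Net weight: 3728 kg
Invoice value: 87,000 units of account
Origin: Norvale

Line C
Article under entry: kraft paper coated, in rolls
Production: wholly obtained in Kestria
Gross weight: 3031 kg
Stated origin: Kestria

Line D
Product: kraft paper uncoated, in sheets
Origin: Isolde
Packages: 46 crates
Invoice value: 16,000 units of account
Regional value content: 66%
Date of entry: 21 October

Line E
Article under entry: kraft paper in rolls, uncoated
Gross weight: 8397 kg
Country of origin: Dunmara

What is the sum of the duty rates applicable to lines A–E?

90%

Line A: paperboard → 13.03; uncoated → 13.03.01; in sheets → 13.03.01.02. Scheduled 21%. Isolde agreement on 13.01.01: 13.03.01.02 not covered. → 21%.
Line B: kraft paper → 13.01; coated → 13.01.02; in sheets → 13.01.02.01. Scheduled 20%. Norvale agreement on 13.04.01.02: 13.01.02.01 not covered. → 20%.
Line C: kraft paper → 13.01; coated → 13.01.02; in rolls → 13.01.02.02. Scheduled 29%. quota on 13.01.02.02 exhausted → over-quota 33%; Kestria agreement on 13.02.01: 13.01.02.02 not covered. → 33%.
Line D: kraft paper → 13.01; uncoated → 13.01.01; in sheets → 13.01.01.01. Scheduled 11%. Isolde agreement on 13.01.01: RVC ≥ 65% → 10% available; preferential 10%. → 10%.
Line E: kraft paper → 13.01; uncoated → 13.01.01; in rolls → 13.01.01.02. Scheduled 6%. No special measure applies. → 6%.
Sum: 21% + 20% + 33% + 10% + 6% = 90%.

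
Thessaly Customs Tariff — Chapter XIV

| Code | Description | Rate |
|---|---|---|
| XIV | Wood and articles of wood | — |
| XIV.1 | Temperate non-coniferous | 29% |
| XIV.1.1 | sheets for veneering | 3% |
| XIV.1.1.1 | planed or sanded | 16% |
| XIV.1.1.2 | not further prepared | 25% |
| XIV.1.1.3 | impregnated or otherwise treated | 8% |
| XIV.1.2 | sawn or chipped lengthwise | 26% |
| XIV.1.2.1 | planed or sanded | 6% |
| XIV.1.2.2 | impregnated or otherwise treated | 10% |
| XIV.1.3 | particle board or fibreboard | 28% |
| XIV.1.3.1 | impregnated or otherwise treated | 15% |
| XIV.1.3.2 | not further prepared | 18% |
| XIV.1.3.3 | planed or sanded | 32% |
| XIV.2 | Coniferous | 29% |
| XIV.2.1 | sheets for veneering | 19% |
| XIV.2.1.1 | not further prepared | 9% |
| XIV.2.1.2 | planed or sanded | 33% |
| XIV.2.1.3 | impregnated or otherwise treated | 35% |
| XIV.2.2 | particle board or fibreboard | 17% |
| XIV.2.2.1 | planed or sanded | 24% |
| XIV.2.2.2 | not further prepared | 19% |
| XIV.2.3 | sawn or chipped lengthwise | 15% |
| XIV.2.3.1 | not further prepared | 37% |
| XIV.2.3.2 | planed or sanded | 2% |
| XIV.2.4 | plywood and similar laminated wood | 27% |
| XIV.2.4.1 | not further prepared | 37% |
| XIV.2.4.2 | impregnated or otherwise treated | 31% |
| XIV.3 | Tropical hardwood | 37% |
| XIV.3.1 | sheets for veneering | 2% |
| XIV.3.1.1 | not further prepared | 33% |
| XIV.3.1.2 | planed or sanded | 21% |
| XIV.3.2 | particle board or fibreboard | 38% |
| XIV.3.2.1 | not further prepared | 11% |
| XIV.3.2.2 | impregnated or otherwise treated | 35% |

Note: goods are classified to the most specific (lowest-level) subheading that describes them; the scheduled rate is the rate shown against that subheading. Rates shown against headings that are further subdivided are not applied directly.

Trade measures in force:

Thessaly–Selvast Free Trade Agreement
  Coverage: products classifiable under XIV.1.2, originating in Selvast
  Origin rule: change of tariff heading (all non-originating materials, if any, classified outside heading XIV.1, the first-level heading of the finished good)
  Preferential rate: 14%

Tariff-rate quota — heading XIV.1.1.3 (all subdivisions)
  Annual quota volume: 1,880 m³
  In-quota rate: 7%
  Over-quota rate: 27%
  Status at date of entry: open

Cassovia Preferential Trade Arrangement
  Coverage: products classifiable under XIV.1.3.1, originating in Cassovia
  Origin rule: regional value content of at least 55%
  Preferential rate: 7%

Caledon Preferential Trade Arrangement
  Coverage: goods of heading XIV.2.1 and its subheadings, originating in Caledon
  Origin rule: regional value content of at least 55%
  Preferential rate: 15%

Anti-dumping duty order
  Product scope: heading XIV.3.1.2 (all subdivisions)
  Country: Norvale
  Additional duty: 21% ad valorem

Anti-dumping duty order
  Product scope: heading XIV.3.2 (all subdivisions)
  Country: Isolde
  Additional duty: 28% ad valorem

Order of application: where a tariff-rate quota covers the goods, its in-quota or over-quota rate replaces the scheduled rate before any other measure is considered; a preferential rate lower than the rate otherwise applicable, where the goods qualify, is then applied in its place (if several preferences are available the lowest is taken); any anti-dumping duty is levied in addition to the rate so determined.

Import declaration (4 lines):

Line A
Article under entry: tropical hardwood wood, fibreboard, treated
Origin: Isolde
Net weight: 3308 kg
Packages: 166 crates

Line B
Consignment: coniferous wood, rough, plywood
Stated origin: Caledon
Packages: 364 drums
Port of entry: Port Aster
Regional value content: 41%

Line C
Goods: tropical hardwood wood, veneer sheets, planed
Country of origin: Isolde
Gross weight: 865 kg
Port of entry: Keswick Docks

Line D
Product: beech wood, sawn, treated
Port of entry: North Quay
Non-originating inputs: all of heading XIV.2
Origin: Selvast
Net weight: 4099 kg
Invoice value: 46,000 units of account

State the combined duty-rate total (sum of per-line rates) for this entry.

131%

Line A: tropical hardwood → XIV.3; fibreboard → XIV.3.2; treated → XIV.3.2.2. Scheduled 35%. anti-dumping (Isolde, XIV.3.2): +28%; total 35% + 28% = 63%. → 63%.
Line B: coniferous → XIV.2; plywood → XIV.2.4; rough → XIV.2.4.1. Scheduled 37%. Caledon agreement on XIV.2.1: XIV.2.4.1 not covered. → 37%.
Line C: tropical hardwood → XIV.3; veneer sheets → XIV.3.1; planed → XIV.3.1.2. Scheduled 21%. No special measure applies. → 21%.
Line D: beech → XIV.1; sawn → XIV.1.2; treated → XIV.1.2.2. Scheduled 10%. Selvast agreement on XIV.1.2: CTH met → 14% available; preference 14% not lower than 10% → no reduction. → 10%.
Sum: 63% + 37% + 21% + 10% = 131%.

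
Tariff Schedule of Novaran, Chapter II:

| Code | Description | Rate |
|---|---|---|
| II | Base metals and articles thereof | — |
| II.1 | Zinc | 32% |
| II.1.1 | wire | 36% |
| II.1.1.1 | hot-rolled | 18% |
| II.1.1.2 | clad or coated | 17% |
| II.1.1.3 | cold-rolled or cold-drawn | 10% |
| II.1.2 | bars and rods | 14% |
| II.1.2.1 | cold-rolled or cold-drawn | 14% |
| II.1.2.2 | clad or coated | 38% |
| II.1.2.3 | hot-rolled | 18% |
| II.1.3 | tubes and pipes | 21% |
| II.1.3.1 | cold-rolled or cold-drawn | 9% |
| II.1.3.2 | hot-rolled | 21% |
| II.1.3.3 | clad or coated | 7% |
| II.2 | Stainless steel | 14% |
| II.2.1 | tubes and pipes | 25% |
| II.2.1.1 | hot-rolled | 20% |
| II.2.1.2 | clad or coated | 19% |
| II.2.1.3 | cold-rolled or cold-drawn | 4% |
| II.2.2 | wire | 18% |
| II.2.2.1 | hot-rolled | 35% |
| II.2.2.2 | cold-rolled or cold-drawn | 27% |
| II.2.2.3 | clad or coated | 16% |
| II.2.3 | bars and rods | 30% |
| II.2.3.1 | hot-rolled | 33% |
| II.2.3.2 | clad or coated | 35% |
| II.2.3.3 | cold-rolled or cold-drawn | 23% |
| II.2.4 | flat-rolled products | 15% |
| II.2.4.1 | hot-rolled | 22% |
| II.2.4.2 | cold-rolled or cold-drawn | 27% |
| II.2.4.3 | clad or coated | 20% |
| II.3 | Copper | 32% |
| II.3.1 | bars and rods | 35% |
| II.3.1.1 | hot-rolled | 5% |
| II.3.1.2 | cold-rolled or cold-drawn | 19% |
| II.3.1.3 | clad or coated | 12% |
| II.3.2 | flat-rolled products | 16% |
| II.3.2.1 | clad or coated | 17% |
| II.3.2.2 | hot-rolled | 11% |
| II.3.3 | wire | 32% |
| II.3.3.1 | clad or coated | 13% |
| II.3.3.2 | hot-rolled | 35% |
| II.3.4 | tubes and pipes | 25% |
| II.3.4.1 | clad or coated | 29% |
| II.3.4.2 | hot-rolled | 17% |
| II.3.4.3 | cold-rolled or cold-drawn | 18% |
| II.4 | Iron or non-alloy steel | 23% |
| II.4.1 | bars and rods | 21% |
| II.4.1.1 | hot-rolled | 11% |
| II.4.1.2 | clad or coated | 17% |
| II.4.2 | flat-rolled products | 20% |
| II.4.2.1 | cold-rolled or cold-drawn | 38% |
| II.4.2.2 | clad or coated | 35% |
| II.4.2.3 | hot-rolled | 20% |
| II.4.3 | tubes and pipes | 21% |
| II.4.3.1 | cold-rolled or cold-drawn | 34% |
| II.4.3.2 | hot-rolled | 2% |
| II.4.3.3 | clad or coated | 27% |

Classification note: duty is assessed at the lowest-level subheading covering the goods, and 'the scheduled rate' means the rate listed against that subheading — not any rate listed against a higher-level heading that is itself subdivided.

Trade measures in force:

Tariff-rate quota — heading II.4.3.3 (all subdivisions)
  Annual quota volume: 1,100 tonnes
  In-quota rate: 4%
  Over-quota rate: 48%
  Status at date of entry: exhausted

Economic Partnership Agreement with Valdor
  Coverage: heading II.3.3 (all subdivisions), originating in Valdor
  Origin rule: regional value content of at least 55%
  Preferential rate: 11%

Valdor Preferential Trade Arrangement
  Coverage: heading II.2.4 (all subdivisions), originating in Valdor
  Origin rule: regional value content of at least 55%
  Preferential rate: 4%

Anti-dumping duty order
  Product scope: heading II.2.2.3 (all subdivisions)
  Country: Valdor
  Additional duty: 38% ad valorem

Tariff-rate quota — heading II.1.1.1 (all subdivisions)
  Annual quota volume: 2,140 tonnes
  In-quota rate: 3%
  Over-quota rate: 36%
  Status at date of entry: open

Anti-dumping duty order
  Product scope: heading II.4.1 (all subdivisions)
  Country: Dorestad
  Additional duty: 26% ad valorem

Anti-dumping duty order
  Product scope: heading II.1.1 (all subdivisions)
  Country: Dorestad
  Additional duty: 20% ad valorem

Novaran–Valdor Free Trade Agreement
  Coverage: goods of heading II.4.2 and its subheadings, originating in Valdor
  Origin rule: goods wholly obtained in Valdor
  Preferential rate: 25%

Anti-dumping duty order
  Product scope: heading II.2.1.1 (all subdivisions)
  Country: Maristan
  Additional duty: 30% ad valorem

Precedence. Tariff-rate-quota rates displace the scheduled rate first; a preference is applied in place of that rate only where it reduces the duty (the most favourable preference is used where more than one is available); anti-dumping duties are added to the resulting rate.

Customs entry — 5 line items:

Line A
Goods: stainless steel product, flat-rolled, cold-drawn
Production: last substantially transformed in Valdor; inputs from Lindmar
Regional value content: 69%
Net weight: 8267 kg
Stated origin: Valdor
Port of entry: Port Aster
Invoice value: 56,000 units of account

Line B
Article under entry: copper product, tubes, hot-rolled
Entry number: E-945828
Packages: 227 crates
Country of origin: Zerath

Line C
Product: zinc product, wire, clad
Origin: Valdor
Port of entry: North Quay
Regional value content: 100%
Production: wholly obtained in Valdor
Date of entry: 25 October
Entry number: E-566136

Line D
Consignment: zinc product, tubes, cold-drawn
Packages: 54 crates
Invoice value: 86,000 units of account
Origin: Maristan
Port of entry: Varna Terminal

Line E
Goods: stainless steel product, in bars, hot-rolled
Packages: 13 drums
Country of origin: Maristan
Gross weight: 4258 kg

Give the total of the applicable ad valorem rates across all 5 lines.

Line A: stainless steel → II.2; flat-rolled → II.2.4; cold-drawn → II.2.4.2. Scheduled 27%. Valdor agreement on II.3.3: II.2.4.2 not covered; Valdor agreement on II.2.4: RVC ≥ 55% → 4% available; Valdor agreement on II.4.2: II.2.4.2 not covered; preferential 4%. → 4%.
Line B: copper → II.3; tubes → II.3.4; hot-rolled → II.3.4.2. Scheduled 17%. No special measure applies. → 17%.
Line C: zinc → II.1; wire → II.1.1; clad → II.1.1.2. Scheduled 17%. Valdor agreement on II.3.3: II.1.1.2 not covered; Valdor agreement on II.2.4: II.1.1.2 not covered; Valdor agreement on II.4.2: II.1.1.2 not covered. → 17%.
Line D: zinc → II.1; tubes → II.1.3; cold-drawn → II.1.3.1. Scheduled 9%. No special measure applies. → 9%.
Line E: stainless steel → II.2; in bars → II.2.3; hot-rolled → II.2.3.1. Scheduled 33%. No special measure applies. → 33%.
Sum: 4% + 17% + 17% + 9% + 33% = 80%.

80%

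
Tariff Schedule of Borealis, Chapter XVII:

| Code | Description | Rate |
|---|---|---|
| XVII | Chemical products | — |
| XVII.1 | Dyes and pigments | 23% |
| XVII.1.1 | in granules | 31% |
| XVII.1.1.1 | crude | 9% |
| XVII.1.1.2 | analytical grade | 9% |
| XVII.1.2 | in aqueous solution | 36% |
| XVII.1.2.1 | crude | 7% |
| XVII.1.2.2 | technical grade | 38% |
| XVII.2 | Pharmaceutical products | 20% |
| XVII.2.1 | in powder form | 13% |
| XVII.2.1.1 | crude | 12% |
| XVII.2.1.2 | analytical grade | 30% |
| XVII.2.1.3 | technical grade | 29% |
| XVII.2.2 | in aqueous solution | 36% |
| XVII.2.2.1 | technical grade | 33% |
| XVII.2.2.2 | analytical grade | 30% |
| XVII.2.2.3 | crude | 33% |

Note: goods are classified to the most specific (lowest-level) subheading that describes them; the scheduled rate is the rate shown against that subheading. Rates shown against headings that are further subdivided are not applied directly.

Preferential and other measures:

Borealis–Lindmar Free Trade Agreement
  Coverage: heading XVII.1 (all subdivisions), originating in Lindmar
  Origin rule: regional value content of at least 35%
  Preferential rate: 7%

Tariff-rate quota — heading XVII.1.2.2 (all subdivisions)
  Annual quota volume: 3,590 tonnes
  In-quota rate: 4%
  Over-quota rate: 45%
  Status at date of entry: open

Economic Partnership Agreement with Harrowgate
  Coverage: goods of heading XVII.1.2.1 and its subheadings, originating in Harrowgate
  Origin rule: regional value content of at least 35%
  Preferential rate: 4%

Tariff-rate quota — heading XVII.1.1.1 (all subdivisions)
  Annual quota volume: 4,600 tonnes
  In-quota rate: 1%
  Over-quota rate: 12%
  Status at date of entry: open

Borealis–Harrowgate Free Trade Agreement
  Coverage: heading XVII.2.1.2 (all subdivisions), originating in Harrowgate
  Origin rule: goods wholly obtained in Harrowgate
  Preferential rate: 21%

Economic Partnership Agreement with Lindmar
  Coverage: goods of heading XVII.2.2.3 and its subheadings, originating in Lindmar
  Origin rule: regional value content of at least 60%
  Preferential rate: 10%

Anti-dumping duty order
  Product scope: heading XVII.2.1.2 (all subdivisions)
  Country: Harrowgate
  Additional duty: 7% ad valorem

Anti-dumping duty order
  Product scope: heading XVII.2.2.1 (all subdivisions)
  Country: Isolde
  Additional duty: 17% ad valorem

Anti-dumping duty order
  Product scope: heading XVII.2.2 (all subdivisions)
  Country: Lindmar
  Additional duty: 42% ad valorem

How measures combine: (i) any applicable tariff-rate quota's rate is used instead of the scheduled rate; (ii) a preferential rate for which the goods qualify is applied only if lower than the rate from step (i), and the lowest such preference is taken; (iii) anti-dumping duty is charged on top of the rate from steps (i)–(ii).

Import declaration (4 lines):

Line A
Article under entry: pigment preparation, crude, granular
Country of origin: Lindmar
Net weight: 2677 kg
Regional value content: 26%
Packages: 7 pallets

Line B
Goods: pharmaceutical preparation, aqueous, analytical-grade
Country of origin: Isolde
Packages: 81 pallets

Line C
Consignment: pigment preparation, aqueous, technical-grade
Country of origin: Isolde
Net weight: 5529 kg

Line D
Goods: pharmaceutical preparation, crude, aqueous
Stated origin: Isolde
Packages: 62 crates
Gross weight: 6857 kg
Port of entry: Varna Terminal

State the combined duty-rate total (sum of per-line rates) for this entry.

68%

Line A: pigment → XVII.1; granular → XVII.1.1; crude → XVII.1.1.1. Scheduled 9%. quota on XVII.1.1.1 open → in-quota 1%; Lindmar agreement on XVII.1: RVC < 35%; Lindmar agreement on XVII.2.2.3: XVII.1.1.1 not covered. → 1%.
Line B: pharmaceutical → XVII.2; aqueous → XVII.2.2; analytical-grade → XVII.2.2.2. Scheduled 30%. No special measure applies. → 30%.
Line C: pigment → XVII.1; aqueous → XVII.1.2; technical-grade → XVII.1.2.2. Scheduled 38%. quota on XVII.1.2.2 open → in-quota 4%. → 4%.
Line D: pharmaceutical → XVII.2; aqueous → XVII.2.2; crude → XVII.2.2.3. Scheduled 33%. No special measure applies. → 33%.
Sum: 1% + 30% + 4% + 33% = 68%.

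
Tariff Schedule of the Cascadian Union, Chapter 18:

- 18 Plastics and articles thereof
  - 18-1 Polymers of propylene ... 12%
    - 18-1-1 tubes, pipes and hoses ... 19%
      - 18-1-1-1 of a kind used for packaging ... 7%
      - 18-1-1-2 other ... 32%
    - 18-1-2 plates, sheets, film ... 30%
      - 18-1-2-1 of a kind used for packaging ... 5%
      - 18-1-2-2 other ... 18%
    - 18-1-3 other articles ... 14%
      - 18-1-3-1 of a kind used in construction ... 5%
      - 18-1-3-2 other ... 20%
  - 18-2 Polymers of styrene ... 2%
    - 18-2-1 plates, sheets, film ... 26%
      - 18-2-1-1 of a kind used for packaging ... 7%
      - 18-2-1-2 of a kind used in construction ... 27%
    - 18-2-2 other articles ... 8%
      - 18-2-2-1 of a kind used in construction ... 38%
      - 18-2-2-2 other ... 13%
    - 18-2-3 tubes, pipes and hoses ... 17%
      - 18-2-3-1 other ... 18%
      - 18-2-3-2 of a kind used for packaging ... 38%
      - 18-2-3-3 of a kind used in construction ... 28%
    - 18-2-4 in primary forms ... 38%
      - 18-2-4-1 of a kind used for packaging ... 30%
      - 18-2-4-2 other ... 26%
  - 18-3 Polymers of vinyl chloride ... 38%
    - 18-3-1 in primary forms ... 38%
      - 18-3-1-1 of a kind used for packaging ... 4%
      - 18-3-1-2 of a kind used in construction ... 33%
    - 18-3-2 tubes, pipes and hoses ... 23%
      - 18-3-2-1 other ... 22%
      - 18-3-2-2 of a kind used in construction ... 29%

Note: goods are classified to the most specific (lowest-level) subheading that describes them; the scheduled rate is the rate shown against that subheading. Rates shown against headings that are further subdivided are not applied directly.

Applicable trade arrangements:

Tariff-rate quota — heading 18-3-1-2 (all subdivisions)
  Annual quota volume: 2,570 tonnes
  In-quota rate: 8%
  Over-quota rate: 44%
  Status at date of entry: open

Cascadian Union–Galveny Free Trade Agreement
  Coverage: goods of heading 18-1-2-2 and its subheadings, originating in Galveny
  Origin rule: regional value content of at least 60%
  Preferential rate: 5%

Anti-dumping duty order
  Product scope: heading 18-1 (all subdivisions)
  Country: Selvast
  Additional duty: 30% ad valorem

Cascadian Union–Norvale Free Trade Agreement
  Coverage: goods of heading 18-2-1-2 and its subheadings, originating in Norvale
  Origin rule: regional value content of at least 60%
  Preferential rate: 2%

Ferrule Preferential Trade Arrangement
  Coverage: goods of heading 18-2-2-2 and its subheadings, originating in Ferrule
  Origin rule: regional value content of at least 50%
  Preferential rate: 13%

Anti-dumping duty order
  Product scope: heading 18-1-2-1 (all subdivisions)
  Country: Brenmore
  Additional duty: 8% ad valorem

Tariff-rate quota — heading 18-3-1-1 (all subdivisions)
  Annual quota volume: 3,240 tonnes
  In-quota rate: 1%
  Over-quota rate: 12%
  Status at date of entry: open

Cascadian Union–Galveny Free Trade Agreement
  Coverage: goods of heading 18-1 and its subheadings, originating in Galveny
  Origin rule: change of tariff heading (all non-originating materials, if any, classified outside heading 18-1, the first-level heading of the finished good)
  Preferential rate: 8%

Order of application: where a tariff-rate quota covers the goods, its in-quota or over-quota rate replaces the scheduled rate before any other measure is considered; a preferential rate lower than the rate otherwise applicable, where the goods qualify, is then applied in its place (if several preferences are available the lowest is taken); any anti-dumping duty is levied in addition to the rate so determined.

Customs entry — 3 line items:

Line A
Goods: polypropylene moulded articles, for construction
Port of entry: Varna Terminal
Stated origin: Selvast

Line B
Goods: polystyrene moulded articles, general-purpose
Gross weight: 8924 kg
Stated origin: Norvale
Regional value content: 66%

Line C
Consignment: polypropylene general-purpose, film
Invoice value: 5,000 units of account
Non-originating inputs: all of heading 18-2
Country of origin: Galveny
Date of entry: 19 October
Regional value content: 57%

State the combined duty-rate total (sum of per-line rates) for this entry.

56%

Line A: polypropylene → 18-1; moulded articles → 18-1-3; for construction → 18-1-3-1. Scheduled 5%. anti-dumping (Selvast, 18-1): +30%; total 5% + 30% = 35%. → 35%.
Line B: polystyrene → 18-2; moulded articles → 18-2-2; general-purpose → 18-2-2-2. Scheduled 13%. Norvale agreement on 18-2-1-2: 18-2-2-2 not covered. → 13%.
Line C: polypropylene → 18-1; film → 18-1-2; general-purpose → 18-1-2-2. Scheduled 18%. Galveny agreement on 18-1-2-2: RVC < 60%; Galveny agreement on 18-1: CTH met → 8% available; preferential 8%. → 8%.
Sum: 35% + 13% + 8% = 56%.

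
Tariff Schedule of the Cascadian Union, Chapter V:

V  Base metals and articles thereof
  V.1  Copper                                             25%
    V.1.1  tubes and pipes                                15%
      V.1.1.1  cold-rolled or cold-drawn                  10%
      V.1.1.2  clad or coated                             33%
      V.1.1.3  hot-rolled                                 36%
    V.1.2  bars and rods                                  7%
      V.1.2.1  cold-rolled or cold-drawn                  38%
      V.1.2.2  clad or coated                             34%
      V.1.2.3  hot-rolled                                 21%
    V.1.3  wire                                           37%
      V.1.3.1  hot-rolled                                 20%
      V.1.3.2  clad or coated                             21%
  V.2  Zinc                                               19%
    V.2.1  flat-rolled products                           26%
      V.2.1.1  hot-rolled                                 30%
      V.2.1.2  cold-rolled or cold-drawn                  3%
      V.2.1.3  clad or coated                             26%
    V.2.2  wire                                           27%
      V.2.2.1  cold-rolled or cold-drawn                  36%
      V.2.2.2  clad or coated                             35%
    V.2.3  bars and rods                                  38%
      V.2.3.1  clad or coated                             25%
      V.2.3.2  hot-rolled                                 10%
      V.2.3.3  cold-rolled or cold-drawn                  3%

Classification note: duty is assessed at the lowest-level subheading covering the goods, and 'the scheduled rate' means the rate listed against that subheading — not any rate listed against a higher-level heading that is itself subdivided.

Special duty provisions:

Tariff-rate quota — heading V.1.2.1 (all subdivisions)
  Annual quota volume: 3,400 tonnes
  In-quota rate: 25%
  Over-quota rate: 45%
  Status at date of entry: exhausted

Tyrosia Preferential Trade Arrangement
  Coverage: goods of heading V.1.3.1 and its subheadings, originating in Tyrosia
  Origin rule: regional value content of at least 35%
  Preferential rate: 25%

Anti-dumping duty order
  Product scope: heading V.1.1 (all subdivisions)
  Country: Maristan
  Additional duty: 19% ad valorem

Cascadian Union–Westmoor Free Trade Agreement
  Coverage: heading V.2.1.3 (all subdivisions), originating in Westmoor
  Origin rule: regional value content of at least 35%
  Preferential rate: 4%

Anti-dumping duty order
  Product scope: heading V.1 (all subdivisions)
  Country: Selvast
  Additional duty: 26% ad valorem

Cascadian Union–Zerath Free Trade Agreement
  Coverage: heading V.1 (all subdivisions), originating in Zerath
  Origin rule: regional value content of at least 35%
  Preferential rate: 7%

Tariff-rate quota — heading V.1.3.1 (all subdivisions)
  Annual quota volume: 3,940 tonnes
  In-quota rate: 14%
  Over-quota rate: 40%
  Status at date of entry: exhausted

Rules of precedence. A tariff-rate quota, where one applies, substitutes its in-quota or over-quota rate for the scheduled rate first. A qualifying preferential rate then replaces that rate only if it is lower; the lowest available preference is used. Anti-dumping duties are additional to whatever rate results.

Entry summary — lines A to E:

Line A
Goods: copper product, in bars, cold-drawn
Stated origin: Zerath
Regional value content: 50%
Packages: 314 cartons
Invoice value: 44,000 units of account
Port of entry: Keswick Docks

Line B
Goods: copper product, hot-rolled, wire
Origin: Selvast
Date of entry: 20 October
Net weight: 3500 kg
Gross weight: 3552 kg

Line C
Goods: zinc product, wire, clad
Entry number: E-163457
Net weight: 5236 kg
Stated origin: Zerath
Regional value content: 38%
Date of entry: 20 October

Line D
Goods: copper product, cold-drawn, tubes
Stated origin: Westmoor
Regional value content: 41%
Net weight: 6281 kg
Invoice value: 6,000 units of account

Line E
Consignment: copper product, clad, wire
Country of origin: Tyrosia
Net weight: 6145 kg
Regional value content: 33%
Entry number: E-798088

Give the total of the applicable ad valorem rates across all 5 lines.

Line A: copper → V.1; in bars → V.1.2; cold-drawn → V.1.2.1. Scheduled 38%. quota on V.1.2.1 exhausted → over-quota 45%; Zerath agreement on V.1: RVC ≥ 35% → 7% available; preferential 7%. → 7%.
Line B: copper → V.1; wire → V.1.3; hot-rolled → V.1.3.1. Scheduled 20%. quota on V.1.3.1 exhausted → over-quota 40%; anti-dumping (Selvast, V.1): +26%; total 40% + 26% = 66%. → 66%.
Line C: zinc → V.2; wire → V.2.2; clad → V.2.2.2. Scheduled 35%. Zerath agreement on V.1: V.2.2.2 not covered. → 35%.
Line D: copper → V.1; tubes → V.1.1; cold-drawn → V.1.1.1. Scheduled 10%. Westmoor agreement on V.2.1.3: V.1.1.1 not covered. → 10%.
Line E: copper → V.1; wire → V.1.3; clad → V.1.3.2. Scheduled 21%. Tyrosia agreement on V.1.3.1: V.1.3.2 not covered. → 21%.
Sum: 7% + 66% + 35% + 10% + 21% = 139%.

139%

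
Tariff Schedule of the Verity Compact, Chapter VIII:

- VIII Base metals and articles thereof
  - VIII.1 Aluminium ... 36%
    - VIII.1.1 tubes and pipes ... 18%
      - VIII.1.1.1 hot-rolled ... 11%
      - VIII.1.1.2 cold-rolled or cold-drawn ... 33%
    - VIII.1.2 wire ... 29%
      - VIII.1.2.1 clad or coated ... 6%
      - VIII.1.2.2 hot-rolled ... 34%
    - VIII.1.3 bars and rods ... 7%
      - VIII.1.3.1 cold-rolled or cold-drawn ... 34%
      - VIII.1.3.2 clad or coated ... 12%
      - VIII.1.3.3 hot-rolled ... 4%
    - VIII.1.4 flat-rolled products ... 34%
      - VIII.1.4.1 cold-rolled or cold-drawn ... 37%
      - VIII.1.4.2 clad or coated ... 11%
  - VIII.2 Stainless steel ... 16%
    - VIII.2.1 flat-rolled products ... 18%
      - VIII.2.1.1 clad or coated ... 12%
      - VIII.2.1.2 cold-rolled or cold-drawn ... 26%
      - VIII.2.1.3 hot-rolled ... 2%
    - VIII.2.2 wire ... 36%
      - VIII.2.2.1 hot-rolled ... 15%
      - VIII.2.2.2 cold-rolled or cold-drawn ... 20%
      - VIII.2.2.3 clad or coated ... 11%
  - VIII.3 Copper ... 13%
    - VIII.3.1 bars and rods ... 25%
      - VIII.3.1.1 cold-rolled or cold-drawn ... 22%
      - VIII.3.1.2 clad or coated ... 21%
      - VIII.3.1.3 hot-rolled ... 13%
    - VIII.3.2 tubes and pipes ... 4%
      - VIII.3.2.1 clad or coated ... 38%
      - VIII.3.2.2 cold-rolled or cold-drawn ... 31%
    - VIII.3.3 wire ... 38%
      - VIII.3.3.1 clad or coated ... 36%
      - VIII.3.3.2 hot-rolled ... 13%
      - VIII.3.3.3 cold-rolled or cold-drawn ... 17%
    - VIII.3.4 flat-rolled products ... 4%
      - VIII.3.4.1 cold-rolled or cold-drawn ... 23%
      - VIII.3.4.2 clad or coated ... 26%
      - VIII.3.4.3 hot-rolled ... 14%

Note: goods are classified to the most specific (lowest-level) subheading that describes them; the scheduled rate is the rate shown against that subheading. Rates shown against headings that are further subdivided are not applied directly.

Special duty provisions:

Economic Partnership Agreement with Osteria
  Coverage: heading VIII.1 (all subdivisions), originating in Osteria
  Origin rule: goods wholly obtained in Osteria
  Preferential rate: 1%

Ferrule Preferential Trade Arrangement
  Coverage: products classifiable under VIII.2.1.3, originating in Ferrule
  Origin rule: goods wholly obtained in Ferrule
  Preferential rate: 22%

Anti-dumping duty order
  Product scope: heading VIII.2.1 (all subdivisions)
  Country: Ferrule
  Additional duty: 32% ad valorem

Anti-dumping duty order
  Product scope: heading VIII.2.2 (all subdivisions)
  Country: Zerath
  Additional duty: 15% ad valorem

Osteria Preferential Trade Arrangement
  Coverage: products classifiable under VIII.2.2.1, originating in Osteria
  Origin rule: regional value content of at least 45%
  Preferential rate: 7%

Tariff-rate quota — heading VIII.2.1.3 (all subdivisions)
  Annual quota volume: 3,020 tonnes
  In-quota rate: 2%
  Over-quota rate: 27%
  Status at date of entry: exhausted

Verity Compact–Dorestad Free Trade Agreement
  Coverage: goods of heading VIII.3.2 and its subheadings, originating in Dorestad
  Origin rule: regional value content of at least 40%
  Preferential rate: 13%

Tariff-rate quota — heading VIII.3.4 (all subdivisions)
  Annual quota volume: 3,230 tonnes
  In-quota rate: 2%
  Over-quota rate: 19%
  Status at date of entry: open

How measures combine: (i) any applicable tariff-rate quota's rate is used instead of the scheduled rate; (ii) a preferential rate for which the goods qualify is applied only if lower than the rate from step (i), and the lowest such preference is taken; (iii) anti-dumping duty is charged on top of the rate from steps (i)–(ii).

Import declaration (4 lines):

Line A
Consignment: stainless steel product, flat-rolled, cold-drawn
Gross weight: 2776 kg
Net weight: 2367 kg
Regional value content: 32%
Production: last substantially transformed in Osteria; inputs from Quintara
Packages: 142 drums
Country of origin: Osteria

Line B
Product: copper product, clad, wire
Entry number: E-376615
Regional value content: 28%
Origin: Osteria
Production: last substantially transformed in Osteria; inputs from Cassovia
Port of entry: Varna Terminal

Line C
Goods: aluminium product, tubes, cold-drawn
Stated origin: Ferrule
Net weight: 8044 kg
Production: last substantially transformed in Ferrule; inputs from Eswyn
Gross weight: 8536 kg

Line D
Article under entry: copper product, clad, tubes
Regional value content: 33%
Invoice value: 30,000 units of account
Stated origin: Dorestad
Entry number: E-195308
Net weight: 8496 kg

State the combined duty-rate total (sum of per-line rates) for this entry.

133%

Line A: stainless steel → VIII.2; flat-rolled → VIII.2.1; cold-drawn → VIII.2.1.2. Scheduled 26%. Osteria agreement on VIII.1: VIII.2.1.2 not covered; Osteria agreement on VIII.2.2.1: VIII.2.1.2 not covered. → 26%.
Line B: copper → VIII.3; wire → VIII.3.3; clad → VIII.3.3.1. Scheduled 36%. Osteria agreement on VIII.1: VIII.3.3.1 not covered; Osteria agreement on VIII.2.2.1: VIII.3.3.1 not covered. → 36%.
Line C: aluminium → VIII.1; tubes → VIII.1.1; cold-drawn → VIII.1.1.2. Scheduled 33%. Ferrule agreement on VIII.2.1.3: VIII.1.1.2 not covered. → 33%.
Line D: copper → VIII.3; tubes → VIII.3.2; clad → VIII.3.2.1. Scheduled 38%. Dorestad agreement on VIII.3.2: RVC < 40%. → 38%.
Sum: 26% + 36% + 33% + 38% = 133%.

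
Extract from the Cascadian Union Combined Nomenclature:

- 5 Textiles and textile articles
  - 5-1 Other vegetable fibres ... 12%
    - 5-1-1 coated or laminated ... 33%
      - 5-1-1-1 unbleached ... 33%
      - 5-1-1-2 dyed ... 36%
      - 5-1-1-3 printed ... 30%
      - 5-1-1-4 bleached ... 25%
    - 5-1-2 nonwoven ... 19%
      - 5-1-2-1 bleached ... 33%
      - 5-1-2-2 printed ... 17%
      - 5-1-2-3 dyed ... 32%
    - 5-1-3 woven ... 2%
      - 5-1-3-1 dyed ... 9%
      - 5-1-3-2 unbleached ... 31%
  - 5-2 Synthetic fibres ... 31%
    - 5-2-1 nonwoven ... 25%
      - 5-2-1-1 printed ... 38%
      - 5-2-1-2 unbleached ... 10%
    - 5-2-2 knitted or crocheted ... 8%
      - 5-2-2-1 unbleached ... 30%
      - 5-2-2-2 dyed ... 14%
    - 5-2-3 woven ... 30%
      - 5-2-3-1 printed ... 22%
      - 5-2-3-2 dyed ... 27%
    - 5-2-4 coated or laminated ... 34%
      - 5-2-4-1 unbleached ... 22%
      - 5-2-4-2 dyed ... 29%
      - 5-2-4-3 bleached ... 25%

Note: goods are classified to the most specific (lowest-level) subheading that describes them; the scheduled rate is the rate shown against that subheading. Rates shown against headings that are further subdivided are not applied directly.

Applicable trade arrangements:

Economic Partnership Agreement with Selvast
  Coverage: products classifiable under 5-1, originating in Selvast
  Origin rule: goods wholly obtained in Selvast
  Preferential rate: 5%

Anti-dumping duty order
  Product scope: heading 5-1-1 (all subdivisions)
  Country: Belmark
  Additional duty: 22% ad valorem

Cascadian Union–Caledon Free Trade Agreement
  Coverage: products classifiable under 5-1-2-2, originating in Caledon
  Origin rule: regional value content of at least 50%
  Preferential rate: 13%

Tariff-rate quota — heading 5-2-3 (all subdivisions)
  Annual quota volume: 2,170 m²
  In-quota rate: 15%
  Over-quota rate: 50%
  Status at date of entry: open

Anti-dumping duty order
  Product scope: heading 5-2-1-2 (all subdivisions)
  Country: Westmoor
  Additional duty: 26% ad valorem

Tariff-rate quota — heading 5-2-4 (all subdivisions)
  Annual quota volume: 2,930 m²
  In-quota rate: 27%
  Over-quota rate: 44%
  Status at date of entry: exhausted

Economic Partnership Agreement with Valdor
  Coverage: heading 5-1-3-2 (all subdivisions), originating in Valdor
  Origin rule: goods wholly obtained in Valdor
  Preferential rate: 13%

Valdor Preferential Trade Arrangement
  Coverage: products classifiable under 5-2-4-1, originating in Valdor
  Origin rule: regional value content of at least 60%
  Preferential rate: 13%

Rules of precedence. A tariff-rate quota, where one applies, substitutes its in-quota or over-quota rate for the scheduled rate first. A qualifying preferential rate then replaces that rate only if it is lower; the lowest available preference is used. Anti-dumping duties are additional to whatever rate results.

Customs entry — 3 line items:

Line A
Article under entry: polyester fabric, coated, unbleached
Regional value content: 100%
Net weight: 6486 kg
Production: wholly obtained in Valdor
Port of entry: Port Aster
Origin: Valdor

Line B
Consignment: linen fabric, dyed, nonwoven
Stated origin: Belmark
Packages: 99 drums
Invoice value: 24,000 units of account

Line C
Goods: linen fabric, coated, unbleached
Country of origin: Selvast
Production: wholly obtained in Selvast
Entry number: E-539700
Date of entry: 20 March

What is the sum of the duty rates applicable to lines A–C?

Line A: polyester → 5-2; coated → 5-2-4; unbleached → 5-2-4-1. Scheduled 22%. quota on 5-2-4 exhausted → over-quota 44%; Valdor agreement on 5-1-3-2: 5-2-4-1 not covered; Valdor agreement on 5-2-4-1: RVC ≥ 60% → 13% available; preferential 13%. → 13%.
Line B: linen → 5-1; nonwoven → 5-1-2; dyed → 5-1-2-3. Scheduled 32%. No special measure applies. → 32%.
Line C: linen → 5-1; coated → 5-1-1; unbleached → 5-1-1-1. Scheduled 33%. Selvast agreement on 5-1: wholly obtained → 5% available; preferential 5%. → 5%.
Sum: 13% + 32% + 5% = 50%.

50%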